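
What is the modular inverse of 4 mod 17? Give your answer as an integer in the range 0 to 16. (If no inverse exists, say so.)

Run Euclid on (17, 4):
17 = 4·4 + 1
4 = 4·1 + 0
Since gcd(4, 17) = 1, back-substitute to write 1 as a combination:
1 = 17 − 4·4
Thus 4·(-4) ≡ 1 (mod 17); reducing, -4 mod 17 = 13.

13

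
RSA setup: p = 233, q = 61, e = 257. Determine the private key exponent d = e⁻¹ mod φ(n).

φ(n) = (p−1)(q−1) = 232·60 = 13920.
Need d with 257·d ≡ 1 (mod 13920). Apply the extended Euclidean algorithm:
13920 = 54·257 + 42
257 = 6·42 + 5
42 = 8·5 + 2
5 = 2·2 + 1
2 = 2·1 + 0
Back-substitute:
1 = 5 − 2·2
1 = −2·42 + 17·5
1 = 17·257 − 104·42
1 = −104·13920 + 5633·257
So 257·5633 ≡ 1 (mod 13920), hence d = 5633.

5633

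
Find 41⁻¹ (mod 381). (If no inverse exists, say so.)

158

Apply the Euclidean algorithm to 381 and 41:
381 = 9×41 + 12
41 = 3×12 + 5
12 = 2×5 + 2
5 = 2×2 + 1
2 = 2×1 + 0
The gcd is 1. Working backward:
1 = 5 − 2·2
1 = −2·12 + 5·5
1 = 5·41 − 17·12
1 = −17·381 + 158·41
So 41·158 ≡ 1 (mod 381).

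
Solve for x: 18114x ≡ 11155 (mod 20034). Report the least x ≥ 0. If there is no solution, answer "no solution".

gcd(18114, 20034):
20034 = 1×18114 + 1920
18114 = 9×1920 + 834
1920 = 2×834 + 252
834 = 3×252 + 78
252 = 3×78 + 18
78 = 4×18 + 6
18 = 3×6 + 0
gcd = 6, but 6 ∤ 11155, so the congruence has no solution.

no solution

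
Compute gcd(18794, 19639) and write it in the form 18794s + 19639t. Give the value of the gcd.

Apply Euclid's algorithm to 19639 and 18794:
19639 = 1·18794 + 845
18794 = 22·845 + 204
845 = 4·204 + 29
204 = 7·29 + 1
29 = 29·1 + 0
gcd(18794, 19639) = 1.
Working backward:
1 = 204 − 7·29
1 = −7·845 + 29·204
1 = 29·18794 − 645·845
1 = −645·19639 + 674·18794
So 1 = (-645)·19639 + (674)·18794.

1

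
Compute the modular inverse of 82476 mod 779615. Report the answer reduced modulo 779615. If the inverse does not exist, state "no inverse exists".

gcd(779615, 82476) by repeated division:
779615 = 9·82476 + 37331
82476 = 2·37331 + 7814
37331 = 4·7814 + 6075
7814 = 1·6075 + 1739
6075 = 3·1739 + 858
1739 = 2·858 + 23
858 = 37·23 + 7
23 = 3·7 + 2
7 = 3·2 + 1
2 = 2·1 + 0
Since gcd(82476, 779615) = 1, back-substitute to write 1 as a combination:
1 = 7 − 3·2
1 = −3·23 + 10·7
1 = 10·858 − 373·23
1 = −373·1739 + 756·858
1 = 756·6075 − 2641·1739
1 = −2641·7814 + 3397·6075
1 = 3397·37331 − 16229·7814
1 = −16229·82476 + 35855·37331
1 = 35855·779615 − 338924·82476
Thus 82476·(-338924) ≡ 1 (mod 779615); reducing, -338924 mod 779615 = 440691.

440691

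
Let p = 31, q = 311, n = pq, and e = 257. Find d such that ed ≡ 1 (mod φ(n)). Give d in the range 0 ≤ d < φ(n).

φ(n) = (p−1)(q−1) = 30·310 = 9300.
Need d with 257·d ≡ 1 (mod 9300). Apply the extended Euclidean algorithm:
9300 = 36×257 + 48
257 = 5×48 + 17
48 = 2×17 + 14
17 = 1×14 + 3
14 = 4×3 + 2
3 = 1×2 + 1
2 = 2×1 + 0
Back-substitute:
1 = 3 − 2
1 = −14 + 5·3
1 = 5·17 − 6·14
1 = −6·48 + 17·17
1 = 17·257 − 91·48
1 = −91·9300 + 3293·257
So 257·3293 ≡ 1 (mod 9300), hence d = 3293.

3293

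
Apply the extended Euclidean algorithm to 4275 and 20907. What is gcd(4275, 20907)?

9

Euclidean algorithm:
20907 = 4×4275 + 3807
4275 = 1×3807 + 468
3807 = 8×468 + 63
468 = 7×63 + 27
63 = 2×27 + 9
27 = 3×9 + 0
gcd(4275, 20907) = 9.
Back-substituting:
9 = 63 − 2·27
9 = −2·468 + 15·63
9 = 15·3807 − 122·468
9 = −122·4275 + 137·3807
9 = 137·20907 − 670·4275
So 9 = (137)·20907 + (-670)·4275.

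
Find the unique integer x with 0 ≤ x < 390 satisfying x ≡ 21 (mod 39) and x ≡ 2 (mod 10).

Write x = 21 + 39·k. Then 39·k ≡ 2 − 21 ≡ 1 (mod 10).
Need 39⁻¹ mod 10. Extended Euclid on (10, 9):
10 = 1·9 + 1
9 = 9·1 + 0
Back-substitute:
1 = 10 − 9
39⁻¹ ≡ 9 (mod 10), so k ≡ 9·1 ≡ 9 (mod 10).
x = 21 + 39·9 = 372.

372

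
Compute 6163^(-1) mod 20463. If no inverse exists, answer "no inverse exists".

9340

gcd(20463, 6163) by repeated division:
20463 = 3×6163 + 1974
6163 = 3×1974 + 241
1974 = 8×241 + 46
241 = 5×46 + 11
46 = 4×11 + 2
11 = 5×2 + 1
2 = 2×1 + 0
gcd = 1, so the inverse exists. Back-substitute:
1 = 11 − 5·2
1 = −5·46 + 21·11
1 = 21·241 − 110·46
1 = −110·1974 + 901·241
1 = 901·6163 − 2813·1974
1 = −2813·20463 + 9340·6163
So 6163·9340 ≡ 1 (mod 20463).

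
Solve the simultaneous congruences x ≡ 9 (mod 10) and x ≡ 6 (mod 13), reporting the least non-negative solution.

Write x = 9 + 10·k. Then 10·k ≡ 6 − 9 ≡ 10 (mod 13).
Need 10⁻¹ mod 13. Extended Euclid on (13, 10):
13 = 1·10 + 3
10 = 3·3 + 1
3 = 3·1 + 0
Back-substitute:
1 = 10 − 3·3
1 = −3·13 + 4·10
10⁻¹ ≡ 4 (mod 13), so k ≡ 4·10 ≡ 1 (mod 13).
x = 9 + 10·1 = 19.

19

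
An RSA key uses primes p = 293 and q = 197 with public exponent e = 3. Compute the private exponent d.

φ(n) = (p−1)(q−1) = 292·196 = 57232.
Need d with 3·d ≡ 1 (mod 57232). Apply the extended Euclidean algorithm:
57232 = 19077*3 + 1
3 = 3*1 + 0
Back-substitute:
1 = 57232 − 19077·3
So 3·(-19077) ≡ 1 (mod 57232), hence d ≡ -19077 ≡ 38155 (mod 57232).

38155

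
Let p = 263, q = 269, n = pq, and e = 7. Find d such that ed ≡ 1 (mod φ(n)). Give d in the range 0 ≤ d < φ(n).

10031

φ(n) = (p−1)(q−1) = 262·268 = 70216.
Need d with 7·d ≡ 1 (mod 70216). Apply the extended Euclidean algorithm:
70216 = 10030*7 + 6
7 = 1*6 + 1
6 = 6*1 + 0
Back-substitute:
1 = 7 − 6
1 = −70216 + 10031·7
So 7·10031 ≡ 1 (mod 70216), hence d = 10031.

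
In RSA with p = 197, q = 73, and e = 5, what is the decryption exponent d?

φ(n) = (p−1)(q−1) = 196·72 = 14112.
Need d with 5·d ≡ 1 (mod 14112). Apply the extended Euclidean algorithm:
14112 = 2822*5 + 2
5 = 2*2 + 1
2 = 2*1 + 0
Back-substitute:
1 = 5 − 2·2
1 = −2·14112 + 5645·5
So 5·5645 ≡ 1 (mod 14112), hence d = 5645.

5645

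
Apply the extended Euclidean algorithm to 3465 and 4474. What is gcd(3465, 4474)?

1

Apply Euclid's algorithm to 4474 and 3465:
4474 = 1×3465 + 1009
3465 = 3×1009 + 438
1009 = 2×438 + 133
438 = 3×133 + 39
133 = 3×39 + 16
39 = 2×16 + 7
16 = 2×7 + 2
7 = 3×2 + 1
2 = 2×1 + 0
gcd(3465, 4474) = 1.
Working backward:
1 = 7 − 3·2
1 = −3·16 + 7·7
1 = 7·39 − 17·16
1 = −17·133 + 58·39
1 = 58·438 − 191·133
1 = −191·1009 + 440·438
1 = 440·3465 − 1511·1009
1 = −1511·4474 + 1951·3465
So 1 = (-1511)·4474 + (1951)·3465.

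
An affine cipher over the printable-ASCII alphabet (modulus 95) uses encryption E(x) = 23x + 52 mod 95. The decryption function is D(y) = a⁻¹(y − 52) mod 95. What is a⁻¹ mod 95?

62

Apply the Euclidean algorithm to 95 and 23:
95 = 4·23 + 3
23 = 7·3 + 2
3 = 1·2 + 1
2 = 2·1 + 0
The gcd is 1. Working backward:
1 = 3 − 2
1 = −23 + 8·3
1 = 8·95 − 33·23
So 23·(-33) ≡ 1 (mod 95), and -33 ≡ 62 (mod 95).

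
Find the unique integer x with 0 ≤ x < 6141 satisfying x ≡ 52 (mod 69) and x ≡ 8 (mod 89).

Write x = 52 + 69·k. Then 69·k ≡ 8 − 52 ≡ 45 (mod 89).
Need 69⁻¹ mod 89. Extended Euclid on (89, 69):
89 = 1*69 + 20
69 = 3*20 + 9
20 = 2*9 + 2
9 = 4*2 + 1
2 = 2*1 + 0
Back-substitute:
1 = 9 − 4·2
1 = −4·20 + 9·9
1 = 9·69 − 31·20
1 = −31·89 + 40·69
69⁻¹ ≡ 40 (mod 89), so k ≡ 40·45 ≡ 20 (mod 89).
x = 52 + 69·20 = 1432.

1432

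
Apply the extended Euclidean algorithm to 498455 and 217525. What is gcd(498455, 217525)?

5

Repeated division:
498455 = 2×217525 + 63405
217525 = 3×63405 + 27310
63405 = 2×27310 + 8785
27310 = 3×8785 + 955
8785 = 9×955 + 190
955 = 5×190 + 5
190 = 38×5 + 0
gcd(498455, 217525) = 5.
Express as a combination:
5 = 955 − 5·190
5 = −5·8785 + 46·955
5 = 46·27310 − 143·8785
5 = −143·63405 + 332·27310
5 = 332·217525 − 1139·63405
5 = −1139·498455 + 2610·217525
So 5 = (-1139)·498455 + (2610)·217525.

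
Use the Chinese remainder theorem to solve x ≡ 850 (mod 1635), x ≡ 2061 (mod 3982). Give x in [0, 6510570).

6002935

Write x = 850 + 1635·k. Then 1635·k ≡ 2061 − 850 ≡ 1211 (mod 3982).
Need 1635⁻¹ mod 3982. Extended Euclid on (3982, 1635):
3982 = 2*1635 + 712
1635 = 2*712 + 211
712 = 3*211 + 79
211 = 2*79 + 53
79 = 1*53 + 26
53 = 2*26 + 1
26 = 26*1 + 0
Back-substitute:
1 = 53 − 2·26
1 = −2·79 + 3·53
1 = 3·211 − 8·79
1 = −8·712 + 27·211
1 = 27·1635 − 62·712
1 = −62·3982 + 151·1635
1635⁻¹ ≡ 151 (mod 3982), so k ≡ 151·1211 ≡ 3671 (mod 3982).
x = 850 + 1635·3671 = 6002935.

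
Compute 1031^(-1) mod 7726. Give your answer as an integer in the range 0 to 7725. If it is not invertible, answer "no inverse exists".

Apply the Euclidean algorithm to 7726 and 1031:
7726 = 7×1031 + 509
1031 = 2×509 + 13
509 = 39×13 + 2
13 = 6×2 + 1
2 = 2×1 + 0
gcd = 1, so the inverse exists. Back-substitute:
1 = 13 − 6·2
1 = −6·509 + 235·13
1 = 235·1031 − 476·509
1 = −476·7726 + 3567·1031
So 1031·3567 ≡ 1 (mod 7726).

3567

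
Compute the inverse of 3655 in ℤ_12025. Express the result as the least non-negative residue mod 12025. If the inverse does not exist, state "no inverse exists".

Compute gcd(3655, 12025):
12025 = 3*3655 + 1060
3655 = 3*1060 + 475
1060 = 2*475 + 110
475 = 4*110 + 35
110 = 3*35 + 5
35 = 7*5 + 0
gcd(3655, 12025) = 5 ≠ 1, so 3655 has no multiplicative inverse modulo 12025.

no inverse exists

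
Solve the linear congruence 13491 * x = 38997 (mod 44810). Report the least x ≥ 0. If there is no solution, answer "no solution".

21257

First find gcd(13491, 44810):
44810 = 3×13491 + 4337
13491 = 3×4337 + 480
4337 = 9×480 + 17
480 = 28×17 + 4
17 = 4×4 + 1
4 = 4×1 + 0
gcd = 1, so a unique solution mod 44810 exists.
Back-substitute for the Bézout coefficients:
1 = 17 − 4·4
1 = −4·480 + 113·17
1 = 113·4337 − 1021·480
1 = −1021·13491 + 3176·4337
1 = 3176·44810 − 10549·13491
So 13491·(-10549) ≡ 1 (mod 44810), giving 13491⁻¹ ≡ 34261.
x ≡ 13491⁻¹·38997 ≡ 34261·38997 ≡ 21257 (mod 44810).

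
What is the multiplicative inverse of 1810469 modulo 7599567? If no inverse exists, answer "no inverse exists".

7131110

Run Euclid on (7599567, 1810469):
7599567 = 4×1810469 + 357691
1810469 = 5×357691 + 22014
357691 = 16×22014 + 5467
22014 = 4×5467 + 146
5467 = 37×146 + 65
146 = 2×65 + 16
65 = 4×16 + 1
16 = 16×1 + 0
Since gcd(1810469, 7599567) = 1, back-substitute to write 1 as a combination:
1 = 65 − 4·16
1 = −4·146 + 9·65
1 = 9·5467 − 337·146
1 = −337·22014 + 1357·5467
1 = 1357·357691 − 22049·22014
1 = −22049·1810469 + 111602·357691
1 = 111602·7599567 − 468457·1810469
Thus 1810469·(-468457) ≡ 1 (mod 7599567); reducing, -468457 mod 7599567 = 7131110.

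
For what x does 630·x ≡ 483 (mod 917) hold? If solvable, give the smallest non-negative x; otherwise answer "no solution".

First find gcd(630, 917):
917 = 1·630 + 287
630 = 2·287 + 56
287 = 5·56 + 7
56 = 8·7 + 0
gcd = 7 and 7 | 483, so solutions exist. Divide through by 7: 90x ≡ 69 (mod 131).
Now find 90⁻¹ mod 131:
131 = 1·90 + 41
90 = 2·41 + 8
41 = 5·8 + 1
8 = 8·1 + 0
Back-substitute:
1 = 41 − 5·8
1 = −5·90 + 11·41
1 = 11·131 − 16·90
So 90·(-16) ≡ 1 (mod 131), i.e. 90⁻¹ ≡ 115.
Then x ≡ 115·69 ≡ 75 (mod 131); the smallest non-negative solution is x = 75.

75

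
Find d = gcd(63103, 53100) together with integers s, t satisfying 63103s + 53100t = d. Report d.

1

Euclidean algorithm:
63103 = 1·53100 + 10003
53100 = 5·10003 + 3085
10003 = 3·3085 + 748
3085 = 4·748 + 93
748 = 8·93 + 4
93 = 23·4 + 1
4 = 4·1 + 0
gcd(63103, 53100) = 1.
Express as a combination:
1 = 93 − 23·4
1 = −23·748 + 185·93
1 = 185·3085 − 763·748
1 = −763·10003 + 2474·3085
1 = 2474·53100 − 13133·10003
1 = −13133·63103 + 15607·53100
So 1 = (-13133)·63103 + (15607)·53100.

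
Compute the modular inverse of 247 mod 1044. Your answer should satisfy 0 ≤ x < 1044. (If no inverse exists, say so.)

Run Euclid on (1044, 247):
1044 = 4*247 + 56
247 = 4*56 + 23
56 = 2*23 + 10
23 = 2*10 + 3
10 = 3*3 + 1
3 = 3*1 + 0
gcd = 1, so the inverse exists. Back-substitute:
1 = 10 − 3·3
1 = −3·23 + 7·10
1 = 7·56 − 17·23
1 = −17·247 + 75·56
1 = 75·1044 − 317·247
So 247·(-317) ≡ 1 (mod 1044), and -317 ≡ 727 (mod 1044).

727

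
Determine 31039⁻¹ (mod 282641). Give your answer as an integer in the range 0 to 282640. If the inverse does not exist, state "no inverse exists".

Run Euclid on (282641, 31039):
282641 = 9*31039 + 3290
31039 = 9*3290 + 1429
3290 = 2*1429 + 432
1429 = 3*432 + 133
432 = 3*133 + 33
133 = 4*33 + 1
33 = 33*1 + 0
gcd = 1, so the inverse exists. Back-substitute:
1 = 133 − 4·33
1 = −4·432 + 13·133
1 = 13·1429 − 43·432
1 = −43·3290 + 99·1429
1 = 99·31039 − 934·3290
1 = −934·282641 + 8505·31039
So 31039·8505 ≡ 1 (mod 282641).

8505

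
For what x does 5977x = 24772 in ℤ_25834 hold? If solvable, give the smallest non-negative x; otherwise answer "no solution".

14730

First find gcd(5977, 25834):
25834 = 4·5977 + 1926
5977 = 3·1926 + 199
1926 = 9·199 + 135
199 = 1·135 + 64
135 = 2·64 + 7
64 = 9·7 + 1
7 = 7·1 + 0
gcd = 1, so a unique solution mod 25834 exists.
Back-substitute for the Bézout coefficients:
1 = 64 − 9·7
1 = −9·135 + 19·64
1 = 19·199 − 28·135
1 = −28·1926 + 271·199
1 = 271·5977 − 841·1926
1 = −841·25834 + 3635·5977
So 5977·(3635) ≡ 1 (mod 25834), giving 5977⁻¹ ≡ 3635.
x ≡ 5977⁻¹·24772 ≡ 3635·24772 ≡ 14730 (mod 25834).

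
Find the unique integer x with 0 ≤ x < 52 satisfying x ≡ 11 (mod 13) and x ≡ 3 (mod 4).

11

Write x = 11 + 13·k. Then 13·k ≡ 3 − 11 ≡ 0 (mod 4).
Need 13⁻¹ mod 4. Extended Euclid on (4, 1):
4 = 4×1 + 0
13⁻¹ ≡ 1 (mod 4), so k ≡ 1·0 ≡ 0 (mod 4).
x = 11 + 13·0 = 11.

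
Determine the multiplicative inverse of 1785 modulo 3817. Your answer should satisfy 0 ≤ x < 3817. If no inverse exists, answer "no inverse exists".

1159

Run Euclid on (3817, 1785):
3817 = 2*1785 + 247
1785 = 7*247 + 56
247 = 4*56 + 23
56 = 2*23 + 10
23 = 2*10 + 3
10 = 3*3 + 1
3 = 3*1 + 0
Since gcd(1785, 3817) = 1, back-substitute to write 1 as a combination:
1 = 10 − 3·3
1 = −3·23 + 7·10
1 = 7·56 − 17·23
1 = −17·247 + 75·56
1 = 75·1785 − 542·247
1 = −542·3817 + 1159·1785
So 1785·1159 ≡ 1 (mod 3817).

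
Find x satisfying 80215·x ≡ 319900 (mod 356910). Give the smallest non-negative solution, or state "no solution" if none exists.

First find gcd(80215, 356910):
356910 = 4×80215 + 36050
80215 = 2×36050 + 8115
36050 = 4×8115 + 3590
8115 = 2×3590 + 935
3590 = 3×935 + 785
935 = 1×785 + 150
785 = 5×150 + 35
150 = 4×35 + 10
35 = 3×10 + 5
10 = 2×5 + 0
gcd = 5 and 5 | 319900, so solutions exist. Divide through by 5: 16043x ≡ 63980 (mod 71382).
Now find 16043⁻¹ mod 71382:
71382 = 4*16043 + 7210
16043 = 2*7210 + 1623
7210 = 4*1623 + 718
1623 = 2*718 + 187
718 = 3*187 + 157
187 = 1*157 + 30
157 = 5*30 + 7
30 = 4*7 + 2
7 = 3*2 + 1
2 = 2*1 + 0
Back-substitute:
1 = 7 − 3·2
1 = −3·30 + 13·7
1 = 13·157 − 68·30
1 = −68·187 + 81·157
1 = 81·718 − 311·187
1 = −311·1623 + 703·718
1 = 703·7210 − 3123·1623
1 = −3123·16043 + 6949·7210
1 = 6949·71382 − 30919·16043
So 16043·(-30919) ≡ 1 (mod 71382), i.e. 16043⁻¹ ≡ 40463.
Then x ≡ 40463·63980 ≡ 11746 (mod 71382); the smallest non-negative solution is x = 11746.

11746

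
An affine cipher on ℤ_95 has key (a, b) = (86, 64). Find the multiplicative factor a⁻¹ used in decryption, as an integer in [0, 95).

21

Extended Euclidean algorithm:
95 = 1*86 + 9
86 = 9*9 + 5
9 = 1*5 + 4
5 = 1*4 + 1
4 = 4*1 + 0
gcd = 1, so the inverse exists. Back-substitute:
1 = 5 − 4
1 = −9 + 2·5
1 = 2·86 − 19·9
1 = −19·95 + 21·86
So 86·21 ≡ 1 (mod 95).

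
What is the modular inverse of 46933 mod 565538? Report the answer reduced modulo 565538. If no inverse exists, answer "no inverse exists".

498649

Run Euclid on (565538, 46933):
565538 = 12×46933 + 2342
46933 = 20×2342 + 93
2342 = 25×93 + 17
93 = 5×17 + 8
17 = 2×8 + 1
8 = 8×1 + 0
gcd = 1, so the inverse exists. Back-substitute:
1 = 17 − 2·8
1 = −2·93 + 11·17
1 = 11·2342 − 277·93
1 = −277·46933 + 5551·2342
1 = 5551·565538 − 66889·46933
Hence 46933⁻¹ ≡ -66889 ≡ 498649 (mod 565538).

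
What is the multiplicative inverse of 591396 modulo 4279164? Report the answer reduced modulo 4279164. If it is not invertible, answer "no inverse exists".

Compute gcd(591396, 4279164):
4279164 = 7*591396 + 139392
591396 = 4*139392 + 33828
139392 = 4*33828 + 4080
33828 = 8*4080 + 1188
4080 = 3*1188 + 516
1188 = 2*516 + 156
516 = 3*156 + 48
156 = 3*48 + 12
48 = 4*12 + 0
gcd(591396, 4279164) = 12 ≠ 1, so 591396 has no multiplicative inverse modulo 4279164.

no inverse exists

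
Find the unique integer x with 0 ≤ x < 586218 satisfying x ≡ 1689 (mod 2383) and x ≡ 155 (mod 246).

Write x = 1689 + 2383·k. Then 2383·k ≡ 155 − 1689 ≡ 188 (mod 246).
Need 2383⁻¹ mod 246. Extended Euclid on (246, 169):
246 = 1×169 + 77
169 = 2×77 + 15
77 = 5×15 + 2
15 = 7×2 + 1
2 = 2×1 + 0
Back-substitute:
1 = 15 − 7·2
1 = −7·77 + 36·15
1 = 36·169 − 79·77
1 = −79·246 + 115·169
2383⁻¹ ≡ 115 (mod 246), so k ≡ 115·188 ≡ 218 (mod 246).
x = 1689 + 2383·218 = 521183.

521183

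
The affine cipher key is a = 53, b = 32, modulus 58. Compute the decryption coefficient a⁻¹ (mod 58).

Run Euclid on (58, 53):
58 = 1·53 + 5
53 = 10·5 + 3
5 = 1·3 + 2
3 = 1·2 + 1
2 = 2·1 + 0
Since gcd(53, 58) = 1, back-substitute to write 1 as a combination:
1 = 3 − 2
1 = −5 + 2·3
1 = 2·53 − 21·5
1 = −21·58 + 23·53
So 53·23 ≡ 1 (mod 58).

23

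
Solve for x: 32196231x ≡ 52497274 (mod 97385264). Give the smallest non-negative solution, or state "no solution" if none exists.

89014470

First find gcd(32196231, 97385264):
97385264 = 3·32196231 + 796571
32196231 = 40·796571 + 333391
796571 = 2·333391 + 129789
333391 = 2·129789 + 73813
129789 = 1·73813 + 55976
73813 = 1·55976 + 17837
55976 = 3·17837 + 2465
17837 = 7·2465 + 582
2465 = 4·582 + 137
582 = 4·137 + 34
137 = 4·34 + 1
34 = 34·1 + 0
gcd = 1, so a unique solution mod 97385264 exists.
Back-substitute for the Bézout coefficients:
1 = 137 − 4·34
1 = −4·582 + 17·137
1 = 17·2465 − 72·582
1 = −72·17837 + 521·2465
1 = 521·55976 − 1635·17837
1 = −1635·73813 + 2156·55976
1 = 2156·129789 − 3791·73813
1 = −3791·333391 + 9738·129789
1 = 9738·796571 − 23267·333391
1 = −23267·32196231 + 940418·796571
1 = 940418·97385264 − 2844521·32196231
So 32196231·(-2844521) ≡ 1 (mod 97385264), giving 32196231⁻¹ ≡ 94540743.
x ≡ 32196231⁻¹·52497274 ≡ 94540743·52497274 ≡ 89014470 (mod 97385264).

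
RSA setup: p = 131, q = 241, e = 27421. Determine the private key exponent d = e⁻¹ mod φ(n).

φ(n) = (p−1)(q−1) = 130·240 = 31200.
Need d with 27421·d ≡ 1 (mod 31200). Apply the extended Euclidean algorithm:
31200 = 1*27421 + 3779
27421 = 7*3779 + 968
3779 = 3*968 + 875
968 = 1*875 + 93
875 = 9*93 + 38
93 = 2*38 + 17
38 = 2*17 + 4
17 = 4*4 + 1
4 = 4*1 + 0
Back-substitute:
1 = 17 − 4·4
1 = −4·38 + 9·17
1 = 9·93 − 22·38
1 = −22·875 + 207·93
1 = 207·968 − 229·875
1 = −229·3779 + 894·968
1 = 894·27421 − 6487·3779
1 = −6487·31200 + 7381·27421
So 27421·7381 ≡ 1 (mod 31200), hence d = 7381.

7381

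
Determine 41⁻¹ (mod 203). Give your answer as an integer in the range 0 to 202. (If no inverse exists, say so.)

Run Euclid on (203, 41):
203 = 4*41 + 39
41 = 1*39 + 2
39 = 19*2 + 1
2 = 2*1 + 0
Since gcd(41, 203) = 1, back-substitute to write 1 as a combination:
1 = 39 − 19·2
1 = −19·41 + 20·39
1 = 20·203 − 99·41
Hence 41⁻¹ ≡ -99 ≡ 104 (mod 203).

104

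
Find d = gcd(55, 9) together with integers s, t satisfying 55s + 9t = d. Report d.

Repeated division:
55 = 6·9 + 1
9 = 9·1 + 0
gcd(55, 9) = 1.
Working backward:
1 = 55 − 6·9
So 1 = (1)·55 + (-6)·9.

1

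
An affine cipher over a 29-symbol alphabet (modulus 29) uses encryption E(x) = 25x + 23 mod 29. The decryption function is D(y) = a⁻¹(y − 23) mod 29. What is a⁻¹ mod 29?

7

Apply the Euclidean algorithm to 29 and 25:
29 = 1*25 + 4
25 = 6*4 + 1
4 = 4*1 + 0
Since gcd(25, 29) = 1, back-substitute to write 1 as a combination:
1 = 25 − 6·4
1 = −6·29 + 7·25
So 25·7 ≡ 1 (mod 29).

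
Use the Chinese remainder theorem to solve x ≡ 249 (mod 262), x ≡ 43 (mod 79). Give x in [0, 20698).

9681

Write x = 249 + 262·k. Then 262·k ≡ 43 − 249 ≡ 31 (mod 79).
Need 262⁻¹ mod 79. Extended Euclid on (79, 25):
79 = 3×25 + 4
25 = 6×4 + 1
4 = 4×1 + 0
Back-substitute:
1 = 25 − 6·4
1 = −6·79 + 19·25
262⁻¹ ≡ 19 (mod 79), so k ≡ 19·31 ≡ 36 (mod 79).
x = 249 + 262·36 = 9681.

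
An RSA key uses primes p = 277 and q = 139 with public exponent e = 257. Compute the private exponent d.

φ(n) = (p−1)(q−1) = 276·138 = 38088.
Need d with 257·d ≡ 1 (mod 38088). Apply the extended Euclidean algorithm:
38088 = 148*257 + 52
257 = 4*52 + 49
52 = 1*49 + 3
49 = 16*3 + 1
3 = 3*1 + 0
Back-substitute:
1 = 49 − 16·3
1 = −16·52 + 17·49
1 = 17·257 − 84·52
1 = −84·38088 + 12449·257
So 257·12449 ≡ 1 (mod 38088), hence d = 12449.

12449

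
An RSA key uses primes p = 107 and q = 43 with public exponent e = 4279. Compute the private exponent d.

2419

φ(n) = (p−1)(q−1) = 106·42 = 4452.
Need d with 4279·d ≡ 1 (mod 4452). Apply the extended Euclidean algorithm:
4452 = 1·4279 + 173
4279 = 24·173 + 127
173 = 1·127 + 46
127 = 2·46 + 35
46 = 1·35 + 11
35 = 3·11 + 2
11 = 5·2 + 1
2 = 2·1 + 0
Back-substitute:
1 = 11 − 5·2
1 = −5·35 + 16·11
1 = 16·46 − 21·35
1 = −21·127 + 58·46
1 = 58·173 − 79·127
1 = −79·4279 + 1954·173
1 = 1954·4452 − 2033·4279
So 4279·(-2033) ≡ 1 (mod 4452), hence d ≡ -2033 ≡ 2419 (mod 4452).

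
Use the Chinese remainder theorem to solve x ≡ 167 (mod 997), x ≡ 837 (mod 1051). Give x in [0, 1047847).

Write x = 167 + 997·k. Then 997·k ≡ 837 − 167 ≡ 670 (mod 1051).
Need 997⁻¹ mod 1051. Extended Euclid on (1051, 997):
1051 = 1×997 + 54
997 = 18×54 + 25
54 = 2×25 + 4
25 = 6×4 + 1
4 = 4×1 + 0
Back-substitute:
1 = 25 − 6·4
1 = −6·54 + 13·25
1 = 13·997 − 240·54
1 = −240·1051 + 253·997
997⁻¹ ≡ 253 (mod 1051), so k ≡ 253·670 ≡ 299 (mod 1051).
x = 167 + 997·299 = 298270.

298270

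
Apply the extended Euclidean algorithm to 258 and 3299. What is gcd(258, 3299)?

Euclidean algorithm:
3299 = 12×258 + 203
258 = 1×203 + 55
203 = 3×55 + 38
55 = 1×38 + 17
38 = 2×17 + 4
17 = 4×4 + 1
4 = 4×1 + 0
gcd(258, 3299) = 1.
Express as a combination:
1 = 17 − 4·4
1 = −4·38 + 9·17
1 = 9·55 − 13·38
1 = −13·203 + 48·55
1 = 48·258 − 61·203
1 = −61·3299 + 780·258
So 1 = (-61)·3299 + (780)·258.

1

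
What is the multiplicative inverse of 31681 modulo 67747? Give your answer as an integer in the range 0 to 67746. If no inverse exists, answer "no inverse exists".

51463

Extended Euclidean algorithm:
67747 = 2×31681 + 4385
31681 = 7×4385 + 986
4385 = 4×986 + 441
986 = 2×441 + 104
441 = 4×104 + 25
104 = 4×25 + 4
25 = 6×4 + 1
4 = 4×1 + 0
The gcd is 1. Working backward:
1 = 25 − 6·4
1 = −6·104 + 25·25
1 = 25·441 − 106·104
1 = −106·986 + 237·441
1 = 237·4385 − 1054·986
1 = −1054·31681 + 7615·4385
1 = 7615·67747 − 16284·31681
So 31681·(-16284) ≡ 1 (mod 67747), and -16284 ≡ 51463 (mod 67747).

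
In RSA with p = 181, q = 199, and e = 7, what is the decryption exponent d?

10183

φ(n) = (p−1)(q−1) = 180·198 = 35640.
Need d with 7·d ≡ 1 (mod 35640). Apply the extended Euclidean algorithm:
35640 = 5091*7 + 3
7 = 2*3 + 1
3 = 3*1 + 0
Back-substitute:
1 = 7 − 2·3
1 = −2·35640 + 10183·7
So 7·10183 ≡ 1 (mod 35640), hence d = 10183.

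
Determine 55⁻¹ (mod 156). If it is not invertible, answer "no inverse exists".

gcd(156, 55) by repeated division:
156 = 2×55 + 46
55 = 1×46 + 9
46 = 5×9 + 1
9 = 9×1 + 0
The gcd is 1. Working backward:
1 = 46 − 5·9
1 = −5·55 + 6·46
1 = 6·156 − 17·55
So 55·(-17) ≡ 1 (mod 156), and -17 ≡ 139 (mod 156).

139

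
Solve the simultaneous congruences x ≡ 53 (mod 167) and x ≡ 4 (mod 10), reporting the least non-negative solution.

Write x = 53 + 167·k. Then 167·k ≡ 4 − 53 ≡ 1 (mod 10).
Need 167⁻¹ mod 10. Extended Euclid on (10, 7):
10 = 1·7 + 3
7 = 2·3 + 1
3 = 3·1 + 0
Back-substitute:
1 = 7 − 2·3
1 = −2·10 + 3·7
167⁻¹ ≡ 3 (mod 10), so k ≡ 3·1 ≡ 3 (mod 10).
x = 53 + 167·3 = 554.

554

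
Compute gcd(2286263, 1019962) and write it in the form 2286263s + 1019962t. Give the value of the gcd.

1

Repeated division:
2286263 = 2×1019962 + 246339
1019962 = 4×246339 + 34606
246339 = 7×34606 + 4097
34606 = 8×4097 + 1830
4097 = 2×1830 + 437
1830 = 4×437 + 82
437 = 5×82 + 27
82 = 3×27 + 1
27 = 27×1 + 0
gcd(2286263, 1019962) = 1.
Express as a combination:
1 = 82 − 3·27
1 = −3·437 + 16·82
1 = 16·1830 − 67·437
1 = −67·4097 + 150·1830
1 = 150·34606 − 1267·4097
1 = −1267·246339 + 9019·34606
1 = 9019·1019962 − 37343·246339
1 = −37343·2286263 + 83705·1019962
So 1 = (-37343)·2286263 + (83705)·1019962.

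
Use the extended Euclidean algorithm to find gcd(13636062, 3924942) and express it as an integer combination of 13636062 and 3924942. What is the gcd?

6

Repeated division:
13636062 = 3*3924942 + 1861236
3924942 = 2*1861236 + 202470
1861236 = 9*202470 + 39006
202470 = 5*39006 + 7440
39006 = 5*7440 + 1806
7440 = 4*1806 + 216
1806 = 8*216 + 78
216 = 2*78 + 60
78 = 1*60 + 18
60 = 3*18 + 6
18 = 3*6 + 0
gcd(13636062, 3924942) = 6.
Working backward:
6 = 60 − 3·18
6 = −3·78 + 4·60
6 = 4·216 − 11·78
6 = −11·1806 + 92·216
6 = 92·7440 − 379·1806
6 = −379·39006 + 1987·7440
6 = 1987·202470 − 10314·39006
6 = −10314·1861236 + 94813·202470
6 = 94813·3924942 − 199940·1861236
6 = −199940·13636062 + 694633·3924942
So 6 = (-199940)·13636062 + (694633)·3924942.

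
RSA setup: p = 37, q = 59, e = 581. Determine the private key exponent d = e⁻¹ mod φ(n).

1973

φ(n) = (p−1)(q−1) = 36·58 = 2088.
Need d with 581·d ≡ 1 (mod 2088). Apply the extended Euclidean algorithm:
2088 = 3·581 + 345
581 = 1·345 + 236
345 = 1·236 + 109
236 = 2·109 + 18
109 = 6·18 + 1
18 = 18·1 + 0
Back-substitute:
1 = 109 − 6·18
1 = −6·236 + 13·109
1 = 13·345 − 19·236
1 = −19·581 + 32·345
1 = 32·2088 − 115·581
So 581·(-115) ≡ 1 (mod 2088), hence d ≡ -115 ≡ 1973 (mod 2088).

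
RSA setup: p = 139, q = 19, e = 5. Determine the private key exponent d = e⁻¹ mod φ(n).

φ(n) = (p−1)(q−1) = 138·18 = 2484.
Need d with 5·d ≡ 1 (mod 2484). Apply the extended Euclidean algorithm:
2484 = 496×5 + 4
5 = 1×4 + 1
4 = 4×1 + 0
Back-substitute:
1 = 5 − 4
1 = −2484 + 497·5
So 5·497 ≡ 1 (mod 2484), hence d = 497.

497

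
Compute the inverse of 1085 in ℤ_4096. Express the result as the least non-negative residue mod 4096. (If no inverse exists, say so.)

789

Apply the Euclidean algorithm to 4096 and 1085:
4096 = 3*1085 + 841
1085 = 1*841 + 244
841 = 3*244 + 109
244 = 2*109 + 26
109 = 4*26 + 5
26 = 5*5 + 1
5 = 5*1 + 0
The gcd is 1. Working backward:
1 = 26 − 5·5
1 = −5·109 + 21·26
1 = 21·244 − 47·109
1 = −47·841 + 162·244
1 = 162·1085 − 209·841
1 = −209·4096 + 789·1085
So 1085·789 ≡ 1 (mod 4096).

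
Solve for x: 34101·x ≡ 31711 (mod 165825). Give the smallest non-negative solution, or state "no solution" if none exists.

no solution

gcd(34101, 165825):
165825 = 4·34101 + 29421
34101 = 1·29421 + 4680
29421 = 6·4680 + 1341
4680 = 3·1341 + 657
1341 = 2·657 + 27
657 = 24·27 + 9
27 = 3·9 + 0
gcd = 9, but 9 ∤ 31711, so the congruence has no solution.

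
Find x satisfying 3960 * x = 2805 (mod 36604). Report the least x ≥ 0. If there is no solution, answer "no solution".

no solution

gcd(3960, 36604):
36604 = 9·3960 + 964
3960 = 4·964 + 104
964 = 9·104 + 28
104 = 3·28 + 20
28 = 1·20 + 8
20 = 2·8 + 4
8 = 2·4 + 0
gcd = 4, but 4 ∤ 2805, so the congruence has no solution.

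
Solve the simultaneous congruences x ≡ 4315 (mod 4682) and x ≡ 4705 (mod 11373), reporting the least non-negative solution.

Write x = 4315 + 4682·k. Then 4682·k ≡ 4705 − 4315 ≡ 390 (mod 11373).
Need 4682⁻¹ mod 11373. Extended Euclid on (11373, 4682):
11373 = 2*4682 + 2009
4682 = 2*2009 + 664
2009 = 3*664 + 17
664 = 39*17 + 1
17 = 17*1 + 0
Back-substitute:
1 = 664 − 39·17
1 = −39·2009 + 118·664
1 = 118·4682 − 275·2009
1 = −275·11373 + 668·4682
4682⁻¹ ≡ 668 (mod 11373), so k ≡ 668·390 ≡ 10314 (mod 11373).
x = 4315 + 4682·10314 = 48294463.

48294463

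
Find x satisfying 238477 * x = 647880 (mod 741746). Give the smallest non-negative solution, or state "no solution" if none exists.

First find gcd(238477, 741746):
741746 = 3*238477 + 26315
238477 = 9*26315 + 1642
26315 = 16*1642 + 43
1642 = 38*43 + 8
43 = 5*8 + 3
8 = 2*3 + 2
3 = 1*2 + 1
2 = 2*1 + 0
gcd = 1, so a unique solution mod 741746 exists.
Back-substitute for the Bézout coefficients:
1 = 3 − 2
1 = −8 + 3·3
1 = 3·43 − 16·8
1 = −16·1642 + 611·43
1 = 611·26315 − 9792·1642
1 = −9792·238477 + 88739·26315
1 = 88739·741746 − 276009·238477
So 238477·(-276009) ≡ 1 (mod 741746), giving 238477⁻¹ ≡ 465737.
x ≡ 238477⁻¹·647880 ≡ 465737·647880 ≡ 156506 (mod 741746).

156506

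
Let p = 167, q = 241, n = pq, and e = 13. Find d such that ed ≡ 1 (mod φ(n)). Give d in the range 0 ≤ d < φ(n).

φ(n) = (p−1)(q−1) = 166·240 = 39840.
Need d with 13·d ≡ 1 (mod 39840). Apply the extended Euclidean algorithm:
39840 = 3064·13 + 8
13 = 1·8 + 5
8 = 1·5 + 3
5 = 1·3 + 2
3 = 1·2 + 1
2 = 2·1 + 0
Back-substitute:
1 = 3 − 2
1 = −5 + 2·3
1 = 2·8 − 3·5
1 = −3·13 + 5·8
1 = 5·39840 − 15323·13
So 13·(-15323) ≡ 1 (mod 39840), hence d ≡ -15323 ≡ 24517 (mod 39840).

24517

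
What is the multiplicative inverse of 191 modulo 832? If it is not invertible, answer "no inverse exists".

gcd(832, 191) by repeated division:
832 = 4·191 + 68
191 = 2·68 + 55
68 = 1·55 + 13
55 = 4·13 + 3
13 = 4·3 + 1
3 = 3·1 + 0
Since gcd(191, 832) = 1, back-substitute to write 1 as a combination:
1 = 13 − 4·3
1 = −4·55 + 17·13
1 = 17·68 − 21·55
1 = −21·191 + 59·68
1 = 59·832 − 257·191
Hence 191⁻¹ ≡ -257 ≡ 575 (mod 832).

575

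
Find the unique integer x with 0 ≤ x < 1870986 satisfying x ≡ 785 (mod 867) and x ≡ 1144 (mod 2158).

1362842

Write x = 785 + 867·k. Then 867·k ≡ 1144 − 785 ≡ 359 (mod 2158).
Need 867⁻¹ mod 2158. Extended Euclid on (2158, 867):
2158 = 2×867 + 424
867 = 2×424 + 19
424 = 22×19 + 6
19 = 3×6 + 1
6 = 6×1 + 0
Back-substitute:
1 = 19 − 3·6
1 = −3·424 + 67·19
1 = 67·867 − 137·424
1 = −137·2158 + 341·867
867⁻¹ ≡ 341 (mod 2158), so k ≡ 341·359 ≡ 1571 (mod 2158).
x = 785 + 867·1571 = 1362842.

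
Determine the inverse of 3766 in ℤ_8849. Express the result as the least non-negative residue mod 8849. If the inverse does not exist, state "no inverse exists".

Apply the Euclidean algorithm to 8849 and 3766:
8849 = 2×3766 + 1317
3766 = 2×1317 + 1132
1317 = 1×1132 + 185
1132 = 6×185 + 22
185 = 8×22 + 9
22 = 2×9 + 4
9 = 2×4 + 1
4 = 4×1 + 0
Since gcd(3766, 8849) = 1, back-substitute to write 1 as a combination:
1 = 9 − 2·4
1 = −2·22 + 5·9
1 = 5·185 − 42·22
1 = −42·1132 + 257·185
1 = 257·1317 − 299·1132
1 = −299·3766 + 855·1317
1 = 855·8849 − 2009·3766
So 3766·(-2009) ≡ 1 (mod 8849), and -2009 ≡ 6840 (mod 8849).

6840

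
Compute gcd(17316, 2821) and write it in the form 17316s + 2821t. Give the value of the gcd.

13

Apply Euclid's algorithm to 17316 and 2821:
17316 = 6×2821 + 390
2821 = 7×390 + 91
390 = 4×91 + 26
91 = 3×26 + 13
26 = 2×13 + 0
gcd(17316, 2821) = 13.
Working backward:
13 = 91 − 3·26
13 = −3·390 + 13·91
13 = 13·2821 − 94·390
13 = −94·17316 + 577·2821
So 13 = (-94)·17316 + (577)·2821.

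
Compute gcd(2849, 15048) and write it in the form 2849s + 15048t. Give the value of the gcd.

Euclidean algorithm:
15048 = 5·2849 + 803
2849 = 3·803 + 440
803 = 1·440 + 363
440 = 1·363 + 77
363 = 4·77 + 55
77 = 1·55 + 22
55 = 2·22 + 11
22 = 2·11 + 0
gcd(2849, 15048) = 11.
Back-substituting:
11 = 55 − 2·22
11 = −2·77 + 3·55
11 = 3·363 − 14·77
11 = −14·440 + 17·363
11 = 17·803 − 31·440
11 = −31·2849 + 110·803
11 = 110·15048 − 581·2849
So 11 = (110)·15048 + (-581)·2849.

11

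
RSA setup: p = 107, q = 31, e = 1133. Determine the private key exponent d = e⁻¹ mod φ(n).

1757

φ(n) = (p−1)(q−1) = 106·30 = 3180.
Need d with 1133·d ≡ 1 (mod 3180). Apply the extended Euclidean algorithm:
3180 = 2*1133 + 914
1133 = 1*914 + 219
914 = 4*219 + 38
219 = 5*38 + 29
38 = 1*29 + 9
29 = 3*9 + 2
9 = 4*2 + 1
2 = 2*1 + 0
Back-substitute:
1 = 9 − 4·2
1 = −4·29 + 13·9
1 = 13·38 − 17·29
1 = −17·219 + 98·38
1 = 98·914 − 409·219
1 = −409·1133 + 507·914
1 = 507·3180 − 1423·1133
So 1133·(-1423) ≡ 1 (mod 3180), hence d ≡ -1423 ≡ 1757 (mod 3180).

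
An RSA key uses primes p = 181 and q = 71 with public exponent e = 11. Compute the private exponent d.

φ(n) = (p−1)(q−1) = 180·70 = 12600.
Need d with 11·d ≡ 1 (mod 12600). Apply the extended Euclidean algorithm:
12600 = 1145·11 + 5
11 = 2·5 + 1
5 = 5·1 + 0
Back-substitute:
1 = 11 − 2·5
1 = −2·12600 + 2291·11
So 11·2291 ≡ 1 (mod 12600), hence d = 2291.

2291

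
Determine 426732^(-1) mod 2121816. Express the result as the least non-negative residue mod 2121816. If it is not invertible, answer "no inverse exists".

no inverse exists

Compute gcd(426732, 2121816):
2121816 = 4×426732 + 414888
426732 = 1×414888 + 11844
414888 = 35×11844 + 348
11844 = 34×348 + 12
348 = 29×12 + 0
Since gcd = 12 > 1, 426732 is not a unit mod 2121816.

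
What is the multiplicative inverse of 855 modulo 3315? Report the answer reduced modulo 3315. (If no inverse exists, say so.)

no inverse exists

Compute gcd(855, 3315):
3315 = 3·855 + 750
855 = 1·750 + 105
750 = 7·105 + 15
105 = 7·15 + 0
gcd(855, 3315) = 15 ≠ 1, so 855 has no multiplicative inverse modulo 3315.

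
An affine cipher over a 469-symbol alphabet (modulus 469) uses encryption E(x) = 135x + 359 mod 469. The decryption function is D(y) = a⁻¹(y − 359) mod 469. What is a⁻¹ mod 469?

gcd(469, 135) by repeated division:
469 = 3×135 + 64
135 = 2×64 + 7
64 = 9×7 + 1
7 = 7×1 + 0
The gcd is 1. Working backward:
1 = 64 − 9·7
1 = −9·135 + 19·64
1 = 19·469 − 66·135
So 135·(-66) ≡ 1 (mod 469), and -66 ≡ 403 (mod 469).

403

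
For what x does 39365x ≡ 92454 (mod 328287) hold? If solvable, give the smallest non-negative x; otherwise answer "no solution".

1320

First find gcd(39365, 328287):
328287 = 8·39365 + 13367
39365 = 2·13367 + 12631
13367 = 1·12631 + 736
12631 = 17·736 + 119
736 = 6·119 + 22
119 = 5·22 + 9
22 = 2·9 + 4
9 = 2·4 + 1
4 = 4·1 + 0
gcd = 1, so a unique solution mod 328287 exists.
Back-substitute for the Bézout coefficients:
1 = 9 − 2·4
1 = −2·22 + 5·9
1 = 5·119 − 27·22
1 = −27·736 + 167·119
1 = 167·12631 − 2866·736
1 = −2866·13367 + 3033·12631
1 = 3033·39365 − 8932·13367
1 = −8932·328287 + 74489·39365
So 39365·(74489) ≡ 1 (mod 328287), giving 39365⁻¹ ≡ 74489.
x ≡ 39365⁻¹·92454 ≡ 74489·92454 ≡ 1320 (mod 328287).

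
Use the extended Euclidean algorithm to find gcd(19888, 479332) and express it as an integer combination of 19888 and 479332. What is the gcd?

Euclidean algorithm:
479332 = 24*19888 + 2020
19888 = 9*2020 + 1708
2020 = 1*1708 + 312
1708 = 5*312 + 148
312 = 2*148 + 16
148 = 9*16 + 4
16 = 4*4 + 0
gcd(19888, 479332) = 4.
Back-substituting:
4 = 148 − 9·16
4 = −9·312 + 19·148
4 = 19·1708 − 104·312
4 = −104·2020 + 123·1708
4 = 123·19888 − 1211·2020
4 = −1211·479332 + 29187·19888
So 4 = (-1211)·479332 + (29187)·19888.

4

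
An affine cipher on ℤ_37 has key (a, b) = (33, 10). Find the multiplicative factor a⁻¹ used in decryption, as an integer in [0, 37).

9

Extended Euclidean algorithm:
37 = 1×33 + 4
33 = 8×4 + 1
4 = 4×1 + 0
The gcd is 1. Working backward:
1 = 33 − 8·4
1 = −8·37 + 9·33
So 33·9 ≡ 1 (mod 37).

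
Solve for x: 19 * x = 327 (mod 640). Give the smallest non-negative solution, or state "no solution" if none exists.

First find gcd(19, 640):
640 = 33·19 + 13
19 = 1·13 + 6
13 = 2·6 + 1
6 = 6·1 + 0
gcd = 1, so a unique solution mod 640 exists.
Back-substitute for the Bézout coefficients:
1 = 13 − 2·6
1 = −2·19 + 3·13
1 = 3·640 − 101·19
So 19·(-101) ≡ 1 (mod 640), giving 19⁻¹ ≡ 539.
x ≡ 19⁻¹·327 ≡ 539·327 ≡ 253 (mod 640).

253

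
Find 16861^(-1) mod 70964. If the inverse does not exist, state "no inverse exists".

gcd(70964, 16861) by repeated division:
70964 = 4*16861 + 3520
16861 = 4*3520 + 2781
3520 = 1*2781 + 739
2781 = 3*739 + 564
739 = 1*564 + 175
564 = 3*175 + 39
175 = 4*39 + 19
39 = 2*19 + 1
19 = 19*1 + 0
gcd = 1, so the inverse exists. Back-substitute:
1 = 39 − 2·19
1 = −2·175 + 9·39
1 = 9·564 − 29·175
1 = −29·739 + 38·564
1 = 38·2781 − 143·739
1 = −143·3520 + 181·2781
1 = 181·16861 − 867·3520
1 = −867·70964 + 3649·16861
So 16861·3649 ≡ 1 (mod 70964).

3649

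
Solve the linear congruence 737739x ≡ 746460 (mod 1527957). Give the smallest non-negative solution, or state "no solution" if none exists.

80185

First find gcd(737739, 1527957):
1527957 = 2×737739 + 52479
737739 = 14×52479 + 3033
52479 = 17×3033 + 918
3033 = 3×918 + 279
918 = 3×279 + 81
279 = 3×81 + 36
81 = 2×36 + 9
36 = 4×9 + 0
gcd = 9 and 9 | 746460, so solutions exist. Divide through by 9: 81971x ≡ 82940 (mod 169773).
Now find 81971⁻¹ mod 169773:
169773 = 2*81971 + 5831
81971 = 14*5831 + 337
5831 = 17*337 + 102
337 = 3*102 + 31
102 = 3*31 + 9
31 = 3*9 + 4
9 = 2*4 + 1
4 = 4*1 + 0
Back-substitute:
1 = 9 − 2·4
1 = −2·31 + 7·9
1 = 7·102 − 23·31
1 = −23·337 + 76·102
1 = 76·5831 − 1315·337
1 = −1315·81971 + 18486·5831
1 = 18486·169773 − 38287·81971
So 81971·(-38287) ≡ 1 (mod 169773), i.e. 81971⁻¹ ≡ 131486.
Then x ≡ 131486·82940 ≡ 80185 (mod 169773); the smallest non-negative solution is x = 80185.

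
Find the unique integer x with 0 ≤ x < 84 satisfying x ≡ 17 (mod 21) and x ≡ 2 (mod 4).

Write x = 17 + 21·k. Then 21·k ≡ 2 − 17 ≡ 1 (mod 4).
Need 21⁻¹ mod 4. Extended Euclid on (4, 1):
4 = 4·1 + 0
21⁻¹ ≡ 1 (mod 4), so k ≡ 1·1 ≡ 1 (mod 4).
x = 17 + 21·1 = 38.

38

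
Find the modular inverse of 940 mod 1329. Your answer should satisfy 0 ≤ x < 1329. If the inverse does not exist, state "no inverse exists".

gcd(1329, 940) by repeated division:
1329 = 1×940 + 389
940 = 2×389 + 162
389 = 2×162 + 65
162 = 2×65 + 32
65 = 2×32 + 1
32 = 32×1 + 0
gcd = 1, so the inverse exists. Back-substitute:
1 = 65 − 2·32
1 = −2·162 + 5·65
1 = 5·389 − 12·162
1 = −12·940 + 29·389
1 = 29·1329 − 41·940
So 940·(-41) ≡ 1 (mod 1329), and -41 ≡ 1288 (mod 1329).

1288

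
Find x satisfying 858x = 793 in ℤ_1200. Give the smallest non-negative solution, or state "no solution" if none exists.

no solution

gcd(858, 1200):
1200 = 1·858 + 342
858 = 2·342 + 174
342 = 1·174 + 168
174 = 1·168 + 6
168 = 28·6 + 0
gcd = 6, but 6 ∤ 793, so the congruence has no solution.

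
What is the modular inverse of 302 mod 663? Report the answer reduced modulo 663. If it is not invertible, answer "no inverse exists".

191

Extended Euclidean algorithm:
663 = 2*302 + 59
302 = 5*59 + 7
59 = 8*7 + 3
7 = 2*3 + 1
3 = 3*1 + 0
The gcd is 1. Working backward:
1 = 7 − 2·3
1 = −2·59 + 17·7
1 = 17·302 − 87·59
1 = −87·663 + 191·302
So 302·191 ≡ 1 (mod 663).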